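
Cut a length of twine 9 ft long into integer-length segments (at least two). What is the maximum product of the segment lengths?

27

Let g[k] be the best product for length k (with at least one cut). For each first piece i, the rest contributes max(k−i, g[k−i]).
g[2] = 1*max(1,0) = 1*1 = 1
g[3] = max(1*2, 2*1) = 2
g[4] = max(1*3, 2*2, 3*1) = 4
g[5] = max(1*4, 2*3, 3*2, 4*1) = 6
g[6] = max(1*6, 2*4, 3*3, 4*2, 5*1) = 9
g[7] = max(1*9, 2*6, 3*4, 4*3, 5*2, 6*1) = 12
g[8] = max(1*12, 2*9, 3*6, …, 6*2, 7*1) = 18
g[9] = max(1*18, 2*12, 3*9, …, 7*2, 8*1) = 27
One optimal split: 3 + 3 + 3; product 3*3*3 = 27.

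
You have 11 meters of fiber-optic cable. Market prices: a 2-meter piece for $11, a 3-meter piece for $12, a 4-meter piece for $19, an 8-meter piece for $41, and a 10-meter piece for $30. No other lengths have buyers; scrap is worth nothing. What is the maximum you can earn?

Build f[k] bottom-up: f[k] = max over allowed piece i of (p[i] + f[k−i]).
f[1] = 0
f[2] = 11
f[3] = max(11+0, 12+0) = 12
f[4] = max(11+11, 12+0, 19+0) = 22
f[5] = max(11+12, 12+11, 19+0) = 23
f[6] = max(11+22, 12+12, 19+11) = 33
f[7] = max(11+23, 12+22, 19+12) = 34
f[8] = max(11+33, 12+23, 19+22, 41+0) = 44
f[9] = max(11+34, 12+33, 19+23, 41+0) = 45
f[10] = max(11+44, 12+34, 19+33, 41+11, 30+0) = 55
f[11] = max(11+45, 12+44, 19+34, 41+12, 30+0) = 56
One optimal cutting: 3 + 2 + 2 + 2 + 2 → $56.

56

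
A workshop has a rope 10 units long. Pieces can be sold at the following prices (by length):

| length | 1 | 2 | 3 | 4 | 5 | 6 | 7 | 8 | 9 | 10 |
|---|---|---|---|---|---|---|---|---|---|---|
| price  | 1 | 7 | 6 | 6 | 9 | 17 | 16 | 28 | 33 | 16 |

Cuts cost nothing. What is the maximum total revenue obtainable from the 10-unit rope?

Consider every possible first cut. R[k] is the best of p[i]+R[k−i] over all sellable i≤k.
R[1] = 1
R[2] = max(1+1, 7+0) = 7
R[3] = max(1+7, 7+1, 6+0) = 8
R[4] = max(1+8, 7+7, 6+1, 6+0) = 14
R[5] = max(1+14, 7+8, 6+7, 6+1, 9+0) = 15
R[6] = max(1+15, 7+14, 6+8, 6+7, 9+1, 17+0) = 21
R[7] = max(1+21, 7+15, 6+14, …, 17+1, 16+0) = 22
R[8] = max(1+22, 7+21, 6+15, …, 16+1, 28+0) = 28
R[9] = max(1+28, 7+22, 6+21, …, 28+1, 33+0) = 33
R[10] = max(1+33, 7+28, 6+22, …, 33+1, 16+0) = 35
One optimal cutting: 2 + 2 + 2 + 2 + 2 → 7 + 7 + 7 + 7 + 7 = 35.

35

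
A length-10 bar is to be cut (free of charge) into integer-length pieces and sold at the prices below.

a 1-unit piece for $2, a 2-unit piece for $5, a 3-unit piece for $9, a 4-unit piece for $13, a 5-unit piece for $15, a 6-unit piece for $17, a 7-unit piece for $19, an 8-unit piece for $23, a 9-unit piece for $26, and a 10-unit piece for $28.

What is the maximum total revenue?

Let best[k] be the best obtainable value from length k. For each k, try every first piece i and keep the best of price[i] + best[k−i].
best[1] = 2
best[2] = 5
best[3] = 9
best[4] = 13
best[5] = 15  (first piece 1, then best[4]=13)
best[6] = 18  (first piece 2, then best[4]=13)
best[7] = 22  (first piece 3, then best[4]=13)
best[8] = 26  (first piece 4, then best[4]=13)
best[9] = 28  (first piece 1, then best[8]=26)
best[10] = 31  (first piece 2, then best[8]=26)
One optimal cutting: 4 + 4 + 2 → $13 + $13 + $5 = $31.

31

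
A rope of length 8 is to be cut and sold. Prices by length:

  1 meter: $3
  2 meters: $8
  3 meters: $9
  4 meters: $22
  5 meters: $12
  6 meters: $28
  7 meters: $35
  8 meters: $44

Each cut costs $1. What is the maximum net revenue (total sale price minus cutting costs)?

44

Build net[k] bottom-up: net[k] = max over allowed piece i of (p[i] + net[k−i]) − 1 per cut.
net[1] = 3
net[2] = max(3+3-1, 8+0) = 8
net[3] = max(3+8-1, 8+3-1, 9+0) = 10
net[4] = max(3+10-1, 8+8-1, 9+3-1, 22+0) = 22
net[5] = max(3+22-1, 8+10-1, 9+8-1, 22+3-1, 12+0) = 24
net[6] = max(3+24-1, 8+22-1, 9+10-1, 22+8-1, 12+3-1, 28+0) = 29
net[7] = max(3+29-1, 8+24-1, 9+22-1, …, 28+3-1, 35+0) = 35
net[8] = max(3+35-1, 8+29-1, 9+24-1, …, 35+3-1, 44+0) = 44
Best is to make no cuts and sell whole for $44.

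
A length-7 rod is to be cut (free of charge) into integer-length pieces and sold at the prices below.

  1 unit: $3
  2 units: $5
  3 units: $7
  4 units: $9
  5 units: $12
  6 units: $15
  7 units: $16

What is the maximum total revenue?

21

Let best[k] be the best obtainable value from length k. For each k, try every first piece i and keep the best of price[i] + best[k−i].
best[1] = 3
best[2] = 6  (first piece 1, then best[1]=3)
best[3] = 9  (first piece 1, then best[2]=6)
best[4] = 12  (first piece 1, then best[3]=9)
best[5] = 15  (first piece 1, then best[4]=12)
best[6] = 18  (first piece 1, then best[5]=15)
best[7] = 21  (first piece 1, then best[6]=18)
One optimal cutting: 1 + 1 + 1 + 1 + 1 + 1 + 1 → $3 + $3 + $3 + $3 + $3 + $3 + $3 = $21.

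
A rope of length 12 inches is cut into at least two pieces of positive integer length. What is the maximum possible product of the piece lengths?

Fill prod[k] for k=2..12: at each k try every first piece i and multiply by the better of (k−i) uncut or prod[k−i].
prod[2] = 1·max(1,0) = 1·1 = 1
prod[3] = 1·max(2,1) = 1·2 = 2
prod[4] = 2·max(2,1) = 2·2 = 4
prod[5] = 2·max(3,2) = 2·3 = 6
prod[6] = 3·max(3,2) = 3·3 = 9
prod[7] = 2·max(5,6) = 2·6 = 12
prod[8] = 2·max(6,9) = 2·9 = 18
prod[9] = 3·max(6,9) = 3·9 = 27
prod[10] = 2·max(8,18) = 2·18 = 36
prod[11] = 2·max(9,27) = 2·27 = 54
prod[12] = 3·max(9,27) = 3·27 = 81
One optimal split: 3 + 3 + 3 + 3; product 3·3·3·3 = 81.

81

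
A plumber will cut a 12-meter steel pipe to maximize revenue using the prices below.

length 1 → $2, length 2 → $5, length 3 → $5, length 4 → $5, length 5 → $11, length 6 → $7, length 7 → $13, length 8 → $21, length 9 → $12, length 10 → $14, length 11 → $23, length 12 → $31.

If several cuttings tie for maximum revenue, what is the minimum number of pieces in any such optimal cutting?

Build r[k] bottom-up: r[k] = max over allowed piece i of (p[i] + r[k−i]).
r[1] = 2
r[2] = 5
r[3] = 7  (first piece 1, then r[2]=5)
r[4] = 10  (first piece 2, then r[2]=5)
r[5] = 12  (first piece 1, then r[4]=10)
r[6] = 15  (first piece 2, then r[4]=10)
r[7] = 17  (first piece 1, then r[6]=15)
r[8] = 21
r[9] = 23  (first piece 1, then r[8]=21)
r[10] = 26  (first piece 2, then r[8]=21)
r[11] = 28  (first piece 1, then r[10]=26)
r[12] = 31  (first piece 2, then r[10]=26)
Maximum revenue is $31.
Now minimize piece count subject to staying optimal: for each k, pieces[k] = 1 + min over i with p[i]+r[k−i]=r[k] of pieces[k−i].
pieces[9] = 2
pieces[10] = 2
pieces[11] = 3
pieces[12] = 1

1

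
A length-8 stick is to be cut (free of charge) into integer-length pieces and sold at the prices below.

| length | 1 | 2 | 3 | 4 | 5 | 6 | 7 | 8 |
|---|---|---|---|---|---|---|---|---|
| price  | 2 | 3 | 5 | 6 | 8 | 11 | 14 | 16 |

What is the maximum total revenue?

16

Consider every possible first cut. v[k] is the best of p[i]+v[k−i] over all sellable i≤k.
v[1] = 2
v[2] = max(2+2, 3+0) = 4
v[3] = max(2+4, 3+2, 5+0) = 6
v[4] = max(2+6, 3+4, 5+2, 6+0) = 8
v[5] = max(2+8, 3+6, 5+4, 6+2, 8+0) = 10
v[6] = max(2+10, 3+8, 5+6, 6+4, 8+2, 11+0) = 12
v[7] = max(2+12, 3+10, 5+8, …, 11+2, 14+0) = 14
v[8] = max(2+14, 3+12, 5+10, …, 14+2, 16+0) = 16
One optimal cutting: 1 + 1 + 1 + 1 + 1 + 1 + 1 + 1 → $2 + $2 + $2 + $2 + $2 + $2 + $2 + $2 = $16.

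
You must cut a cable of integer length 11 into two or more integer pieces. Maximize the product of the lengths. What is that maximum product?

54

Define f[k] = max over 1≤i<k of i · max(k−i, f[k−i]); the inner max lets the remainder stay uncut if that's better.
Small cases: f[2]=1, f[3]=2, f[4]=4, f[5]=6.
f[6] = max(1×6, 2×4, 3×3, 4×2, 5×1) = 9
f[7] = max(1×9, 2×6, 3×4, 4×3, 5×2, 6×1) = 12
f[8] = max(1×12, 2×9, 3×6, …, 6×2, 7×1) = 18
f[9] = max(1×18, 2×12, 3×9, …, 7×2, 8×1) = 27
f[10] = max(1×27, 2×18, 3×12, …, 8×2, 9×1) = 36
f[11] = max(1×36, 2×27, 3×18, …, 9×2, 10×1) = 54
One optimal split: 3 + 3 + 3 + 2; product 3×3×3×2 = 54.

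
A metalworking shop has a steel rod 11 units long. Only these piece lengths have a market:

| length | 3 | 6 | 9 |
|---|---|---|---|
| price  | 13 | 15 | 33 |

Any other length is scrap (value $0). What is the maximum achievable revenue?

39

Build f[k] bottom-up: f[k] = max over allowed piece i of (p[i] + f[k−i]).
f[1] = 0
f[2] = 0
f[3] = 13
f[4] = 13
f[5] = 13
f[6] = 26  (first piece 3, then f[3]=13)
f[7] = 26
f[8] = 26
f[9] = 39  (first piece 3, then f[6]=26)
f[10] = 39
f[11] = 39
One optimal cutting: pieces 3 + 3 + 3 with 2 units of scrap → $39.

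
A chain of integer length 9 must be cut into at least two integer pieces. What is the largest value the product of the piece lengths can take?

27

Fill P[k] for k=2..9: at each k try every first piece i and multiply by the better of (k−i) uncut or P[k−i].
Small cases: P[2]=1, P[3]=2.
P[4] = max(1×3, 2×2, 3×1) = 4
P[5] = max(1×4, 2×3, 3×2, 4×1) = 6
P[6] = max(1×6, 2×4, 3×3, 4×2, 5×1) = 9
P[7] = max(1×9, 2×6, 3×4, 4×3, 5×2, 6×1) = 12
P[8] = max(1×12, 2×9, 3×6, …, 6×2, 7×1) = 18
P[9] = max(1×18, 2×12, 3×9, …, 7×2, 8×1) = 27
One optimal split: 3 + 3 + 3; product 3×3×3 = 27.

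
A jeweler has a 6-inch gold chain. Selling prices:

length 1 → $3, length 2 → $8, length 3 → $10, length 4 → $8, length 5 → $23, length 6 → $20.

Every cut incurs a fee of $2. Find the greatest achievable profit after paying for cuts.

24

Let net[k] be the best obtainable value from length k. For each k, try every first piece i and keep the best of price[i] + net[k−i] minus the 2 cut fee when i<k.
net[1] = 3
net[2] = 8
net[3] = 10
net[4] = 14  (first piece 2, then net[2]=8)
net[5] = 23
net[6] = 24  (first piece 1, then net[5]=23)
One optimal plan: pieces 5 + 1 (1 cut) → $26 − $2 = $24.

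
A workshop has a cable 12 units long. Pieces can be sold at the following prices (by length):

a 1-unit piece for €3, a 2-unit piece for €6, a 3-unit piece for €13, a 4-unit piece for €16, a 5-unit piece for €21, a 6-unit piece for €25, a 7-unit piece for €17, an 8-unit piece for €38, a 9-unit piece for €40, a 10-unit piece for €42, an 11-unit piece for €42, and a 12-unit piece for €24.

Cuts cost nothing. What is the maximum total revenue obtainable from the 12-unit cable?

Consider every possible first cut. R[k] is the best of p[i]+R[k−i] over all sellable i≤k.
R[1] = 3
R[2] = 6  (first piece 1, then R[1]=3)
R[3] = 13
R[4] = 16  (first piece 1, then R[3]=13)
R[5] = 21
R[6] = 26  (first piece 3, then R[3]=13)
R[7] = 29  (first piece 1, then R[6]=26)
R[8] = 38
R[9] = 41  (first piece 1, then R[8]=38)
R[10] = 44  (first piece 1, then R[9]=41)
R[11] = 51  (first piece 3, then R[8]=38)
R[12] = 54  (first piece 1, then R[11]=51)
One optimal cutting: 8 + 3 + 1 → €38 + €13 + €3 = €54.

54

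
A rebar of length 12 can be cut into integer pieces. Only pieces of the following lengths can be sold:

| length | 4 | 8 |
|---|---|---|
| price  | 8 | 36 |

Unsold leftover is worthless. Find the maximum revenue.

44

Build best[k] bottom-up: best[k] = max over allowed piece i of (p[i] + best[k−i]).
best[1] = 0
best[2] = 0
best[3] = 0
best[4] = 8
best[5] = 8
best[6] = 8
best[7] = 8
best[8] = max(8+8, 36+0) = 36
best[9] = max(8+8, 36+0) = 36
best[10] = max(8+8, 36+0) = 36
best[11] = max(8+8, 36+0) = 36
best[12] = max(8+36, 36+8) = 44
One optimal cutting: 8 + 4 → ₹44.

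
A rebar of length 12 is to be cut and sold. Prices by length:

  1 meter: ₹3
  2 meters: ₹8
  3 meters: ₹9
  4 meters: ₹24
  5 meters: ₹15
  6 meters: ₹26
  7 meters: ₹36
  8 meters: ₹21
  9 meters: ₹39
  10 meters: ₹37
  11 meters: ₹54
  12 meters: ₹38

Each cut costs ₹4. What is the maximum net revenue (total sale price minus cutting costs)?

Consider every possible first cut. v[k] is the best of p[i]+v[k−i] over all sellable i≤k, charging 4 whenever i<k.
v[1] = 3
v[2] = max(3+3-4, 8+0) = 8
v[3] = max(3+8-4, 8+3-4, 9+0) = 9
v[4] = max(3+9-4, 8+8-4, 9+3-4, 24+0) = 24
v[5] = max(3+24-4, 8+9-4, 9+8-4, 24+3-4, 15+0) = 23
v[6] = max(3+23-4, 8+24-4, 9+9-4, 24+8-4, 15+3-4, 26+0) = 28
v[7] = max(3+28-4, 8+23-4, 9+24-4, …, 26+3-4, 36+0) = 36
v[8] = max(3+36-4, 8+28-4, 9+23-4, …, 36+3-4, 21+0) = 44
v[9] = max(3+44-4, 8+36-4, 9+28-4, …, 21+3-4, 39+0) = 43
v[10] = max(3+43-4, 8+44-4, 9+36-4, …, 39+3-4, 37+0) = 48
v[11] = max(3+48-4, 8+43-4, 9+44-4, …, 37+3-4, 54+0) = 56
v[12] = max(3+56-4, 8+48-4, 9+43-4, …, 54+3-4, 38+0) = 64
One optimal plan: pieces 4 + 4 + 4 (2 cuts) → ₹72 − ₹8 = ₹64.

64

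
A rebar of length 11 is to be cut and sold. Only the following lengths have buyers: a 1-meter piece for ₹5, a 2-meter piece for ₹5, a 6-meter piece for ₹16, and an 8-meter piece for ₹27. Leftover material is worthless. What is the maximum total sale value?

Build best[k] bottom-up: best[k] = max over allowed piece i of (p[i] + best[k−i]).
best[1] = 5
best[2] = 10  (first piece 1, then best[1]=5)
best[3] = 15  (first piece 1, then best[2]=10)
best[4] = 20  (first piece 1, then best[3]=15)
best[5] = 25  (first piece 1, then best[4]=20)
best[6] = 30  (first piece 1, then best[5]=25)
best[7] = 35  (first piece 1, then best[6]=30)
best[8] = 40  (first piece 1, then best[7]=35)
best[9] = 45  (first piece 1, then best[8]=40)
best[10] = 50  (first piece 1, then best[9]=45)
best[11] = 55  (first piece 1, then best[10]=50)
One optimal cutting: 1 + 1 + 1 + 1 + 1 + 1 + 1 + 1 + 1 + 1 + 1 → ₹55.

55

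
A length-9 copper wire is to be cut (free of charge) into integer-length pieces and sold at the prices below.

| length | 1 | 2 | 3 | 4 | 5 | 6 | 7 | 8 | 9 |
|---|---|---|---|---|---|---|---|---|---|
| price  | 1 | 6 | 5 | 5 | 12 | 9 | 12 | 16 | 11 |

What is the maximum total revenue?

25

Build R[k] bottom-up: R[k] = max over allowed piece i of (p[i] + R[k−i]).
R[1] = 1
R[2] = 6
R[3] = 7  (first piece 1, then R[2]=6)
R[4] = 12  (first piece 2, then R[2]=6)
R[5] = 13  (first piece 1, then R[4]=12)
R[6] = 18  (first piece 2, then R[4]=12)
R[7] = 19  (first piece 1, then R[6]=18)
R[8] = 24  (first piece 2, then R[6]=18)
R[9] = 25  (first piece 1, then R[8]=24)
One optimal cutting: 2 + 2 + 2 + 2 + 1 → €6 + €6 + €6 + €6 + €1 = €25.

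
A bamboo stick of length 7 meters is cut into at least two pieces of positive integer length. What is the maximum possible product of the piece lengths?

Let prod[k] be the best product for length k (with at least one cut). For each first piece i, the rest contributes max(k−i, prod[k−i]).
prod[2] = 1*max(1,0) = 1*1 = 1
prod[3] = 1*max(2,1) = 1*2 = 2
prod[4] = 2*max(2,1) = 2*2 = 4
prod[5] = 2*max(3,2) = 2*3 = 6
prod[6] = 3*max(3,2) = 3*3 = 9
prod[7] = 2*max(5,6) = 2*6 = 12
One optimal split: 3 + 2 + 2; product 3*2*2 = 12.

12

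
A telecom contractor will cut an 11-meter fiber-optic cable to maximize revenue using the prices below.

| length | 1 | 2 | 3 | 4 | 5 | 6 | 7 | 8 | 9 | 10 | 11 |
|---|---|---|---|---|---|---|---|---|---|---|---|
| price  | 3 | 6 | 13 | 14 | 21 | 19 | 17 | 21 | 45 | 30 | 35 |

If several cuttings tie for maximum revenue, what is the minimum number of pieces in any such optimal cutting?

2

Build r[k] bottom-up: r[k] = max over allowed piece i of (p[i] + r[k−i]).
r[1] = 3
r[2] = max(3+3, 6+0) = 6
r[3] = max(3+6, 6+3, 13+0) = 13
r[4] = max(3+13, 6+6, 13+3, 14+0) = 16
r[5] = max(3+16, 6+13, 13+6, 14+3, 21+0) = 21
r[6] = max(3+21, 6+16, 13+13, 14+6, 21+3, 19+0) = 26
r[7] = max(3+26, 6+21, 13+16, …, 19+3, 17+0) = 29
r[8] = max(3+29, 6+26, 13+21, …, 17+3, 21+0) = 34
r[9] = max(3+34, 6+29, 13+26, …, 21+3, 45+0) = 45
r[10] = max(3+45, 6+34, 13+29, …, 45+3, 30+0) = 48
r[11] = max(3+48, 6+45, 13+34, …, 30+3, 35+0) = 51
Maximum revenue is $51.
Now minimize piece count subject to staying optimal: for each k, pieces[k] = 1 + min over i with p[i]+r[k−i]=r[k] of pieces[k−i].
pieces[8] = 2
pieces[9] = 1
pieces[10] = 2
pieces[11] = 2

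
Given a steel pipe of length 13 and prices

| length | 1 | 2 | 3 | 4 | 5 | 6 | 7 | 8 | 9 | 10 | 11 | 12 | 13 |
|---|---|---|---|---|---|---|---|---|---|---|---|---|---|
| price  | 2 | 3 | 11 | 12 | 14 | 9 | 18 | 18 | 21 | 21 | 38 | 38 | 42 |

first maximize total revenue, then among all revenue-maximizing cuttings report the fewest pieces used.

Consider every possible first cut. r[k] is the best of p[i]+r[k−i] over all sellable i≤k.
r[1] = 2
r[2] = 4  (first piece 1, then r[1]=2)
r[3] = 11
r[4] = 13  (first piece 1, then r[3]=11)
r[5] = 15  (first piece 1, then r[4]=13)
r[6] = 22  (first piece 3, then r[3]=11)
r[7] = 24  (first piece 1, then r[6]=22)
r[8] = 26  (first piece 1, then r[7]=24)
r[9] = 33  (first piece 3, then r[6]=22)
r[10] = 35  (first piece 1, then r[9]=33)
r[11] = 38
r[12] = 44  (first piece 3, then r[9]=33)
r[13] = 46  (first piece 1, then r[12]=44)
Maximum revenue is $46.
Now minimize piece count subject to staying optimal: for each k, pieces[k] = 1 + min over i with p[i]+r[k−i]=r[k] of pieces[k−i].
pieces[10] = 4
pieces[11] = 1
pieces[12] = 4
pieces[13] = 5

5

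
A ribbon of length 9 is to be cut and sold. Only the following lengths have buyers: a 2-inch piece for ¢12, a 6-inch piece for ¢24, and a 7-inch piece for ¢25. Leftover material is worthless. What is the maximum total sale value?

Consider every possible first cut. best[k] is the best of p[i]+best[k−i] over all sellable i≤k.
best[1] = 0
best[2] = 12
best[3] = 12
best[4] = 24  (first piece 2, then best[2]=12)
best[5] = 24
best[6] = max(12+24, 24+0) = 36
best[7] = max(12+24, 24+0, 25+0) = 36
best[8] = max(12+36, 24+12, 25+0) = 48
best[9] = max(12+36, 24+12, 25+12) = 48
One optimal cutting: pieces 2 + 2 + 2 + 2 with 1 inch of scrap → ¢48.

48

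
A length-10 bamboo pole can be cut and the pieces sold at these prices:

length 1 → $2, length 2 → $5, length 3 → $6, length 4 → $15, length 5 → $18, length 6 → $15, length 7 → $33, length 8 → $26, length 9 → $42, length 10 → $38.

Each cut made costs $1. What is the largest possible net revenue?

Consider every possible first cut. v[k] is the best of p[i]+v[k−i] over all sellable i≤k, charging 1 whenever i<k.
v[1] = 2
v[2] = max(2+2-1, 5+0) = 5
v[3] = max(2+5-1, 5+2-1, 6+0) = 6
v[4] = max(2+6-1, 5+5-1, 6+2-1, 15+0) = 15
v[5] = max(2+15-1, 5+6-1, 6+5-1, 15+2-1, 18+0) = 18
v[6] = max(2+18-1, 5+15-1, 6+6-1, 15+5-1, 18+2-1, 15+0) = 19
v[7] = max(2+19-1, 5+18-1, 6+15-1, …, 15+2-1, 33+0) = 33
v[8] = max(2+33-1, 5+19-1, 6+18-1, …, 33+2-1, 26+0) = 34
v[9] = max(2+34-1, 5+33-1, 6+19-1, …, 26+2-1, 42+0) = 42
v[10] = max(2+42-1, 5+34-1, 6+33-1, …, 42+2-1, 38+0) = 43
One optimal plan: pieces 9 + 1 (1 cut) → $44 − $1 = $43.

43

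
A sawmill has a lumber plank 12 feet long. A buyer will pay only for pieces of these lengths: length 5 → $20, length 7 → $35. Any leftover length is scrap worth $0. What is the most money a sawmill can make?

Consider every possible first cut. r[k] is the best of p[i]+r[k−i] over all sellable i≤k.
r[1] = 0
r[2] = 0
r[3] = 0
r[4] = 0
r[5] = 20
r[6] = 20
r[7] = 35
r[8] = 35
r[9] = 35
r[10] = 40  (first piece 5, then r[5]=20)
r[11] = 40
r[12] = 55  (first piece 5, then r[7]=35)
One optimal cutting: 7 + 5 → $55.

55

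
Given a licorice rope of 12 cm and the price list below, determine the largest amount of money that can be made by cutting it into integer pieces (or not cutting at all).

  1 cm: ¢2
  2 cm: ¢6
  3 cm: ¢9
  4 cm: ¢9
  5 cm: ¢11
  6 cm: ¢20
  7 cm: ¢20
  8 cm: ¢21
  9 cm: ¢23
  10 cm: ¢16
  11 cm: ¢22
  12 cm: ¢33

Consider every possible first cut. best[k] is the best of p[i]+best[k−i] over all sellable i≤k.
best[1] = 2
best[2] = max(2+2, 6+0) = 6
best[3] = max(2+6, 6+2, 9+0) = 9
best[4] = max(2+9, 6+6, 9+2, 9+0) = 12
best[5] = max(2+12, 6+9, 9+6, 9+2, 11+0) = 15
best[6] = max(2+15, 6+12, 9+9, 9+6, 11+2, 20+0) = 20
best[7] = max(2+20, 6+15, 9+12, …, 20+2, 20+0) = 22
best[8] = max(2+22, 6+20, 9+15, …, 20+2, 21+0) = 26
best[9] = max(2+26, 6+22, 9+20, …, 21+2, 23+0) = 29
best[10] = max(2+29, 6+26, 9+22, …, 23+2, 16+0) = 32
best[11] = max(2+32, 6+29, 9+26, …, 16+2, 22+0) = 35
best[12] = max(2+35, 6+32, 9+29, …, 22+2, 33+0) = 40
One optimal cutting: 6 + 6 → ¢20 + ¢20 = ¢40.

40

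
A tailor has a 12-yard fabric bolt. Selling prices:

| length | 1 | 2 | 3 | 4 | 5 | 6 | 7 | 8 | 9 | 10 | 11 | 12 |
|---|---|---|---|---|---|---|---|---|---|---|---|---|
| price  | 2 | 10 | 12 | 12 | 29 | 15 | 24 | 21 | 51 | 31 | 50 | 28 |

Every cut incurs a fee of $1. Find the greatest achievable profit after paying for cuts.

66

Let r[k] be the best obtainable value from length k. For each k, try every first piece i and keep the best of price[i] + r[k−i] minus the 1 cut fee when i<k.
r[1] = 2
r[2] = max(2+2-1, 10+0) = 10
r[3] = max(2+10-1, 10+2-1, 12+0) = 12
r[4] = max(2+12-1, 10+10-1, 12+2-1, 12+0) = 19
r[5] = max(2+19-1, 10+12-1, 12+10-1, 12+2-1, 29+0) = 29
r[6] = max(2+29-1, 10+19-1, 12+12-1, 12+10-1, 29+2-1, 15+0) = 30
r[7] = max(2+30-1, 10+29-1, 12+19-1, …, 15+2-1, 24+0) = 38
r[8] = max(2+38-1, 10+30-1, 12+29-1, …, 24+2-1, 21+0) = 40
r[9] = max(2+40-1, 10+38-1, 12+30-1, …, 21+2-1, 51+0) = 51
r[10] = max(2+51-1, 10+40-1, 12+38-1, …, 51+2-1, 31+0) = 57
r[11] = max(2+57-1, 10+51-1, 12+40-1, …, 31+2-1, 50+0) = 60
r[12] = max(2+60-1, 10+57-1, 12+51-1, …, 50+2-1, 28+0) = 66
One optimal plan: pieces 5 + 5 + 2 (2 cuts) → $68 − $2 = $66.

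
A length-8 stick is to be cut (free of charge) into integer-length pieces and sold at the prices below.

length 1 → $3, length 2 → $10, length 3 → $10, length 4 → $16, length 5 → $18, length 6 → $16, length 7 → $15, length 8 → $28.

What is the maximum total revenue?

Consider every possible first cut. v[k] is the best of p[i]+v[k−i] over all sellable i≤k.
v[1] = 3
v[2] = 10
v[3] = 13  (first piece 1, then v[2]=10)
v[4] = 20  (first piece 2, then v[2]=10)
v[5] = 23  (first piece 1, then v[4]=20)
v[6] = 30  (first piece 2, then v[4]=20)
v[7] = 33  (first piece 1, then v[6]=30)
v[8] = 40  (first piece 2, then v[6]=30)
One optimal cutting: 2 + 2 + 2 + 2 → $10 + $10 + $10 + $10 = $40.

40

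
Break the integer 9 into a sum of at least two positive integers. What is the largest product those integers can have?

Fill P[k] for k=2..9: at each k try every first piece i and multiply by the better of (k−i) uncut or P[k−i].
P[2] = 1×max(1,0) = 1×1 = 1
P[3] = max(1×2, 2×1) = 2
P[4] = max(1×3, 2×2, 3×1) = 4
P[5] = max(1×4, 2×3, 3×2, 4×1) = 6
P[6] = max(1×6, 2×4, 3×3, 4×2, 5×1) = 9
P[7] = max(1×9, 2×6, 3×4, 4×3, 5×2, 6×1) = 12
P[8] = max(1×12, 2×9, 3×6, …, 6×2, 7×1) = 18
P[9] = max(1×18, 2×12, 3×9, …, 7×2, 8×1) = 27
One optimal split: 3 + 3 + 3; product 3×3×3 = 27.

27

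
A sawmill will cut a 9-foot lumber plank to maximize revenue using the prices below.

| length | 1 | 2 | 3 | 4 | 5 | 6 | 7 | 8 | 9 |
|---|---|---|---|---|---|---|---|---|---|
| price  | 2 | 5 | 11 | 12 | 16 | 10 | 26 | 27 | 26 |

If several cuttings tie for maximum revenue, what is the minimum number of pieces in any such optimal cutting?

3

Let r[k] be the best obtainable value from length k. For each k, try every first piece i and keep the best of price[i] + r[k−i].
r[1] = 2
r[2] = 5
r[3] = 11
r[4] = 13  (first piece 1, then r[3]=11)
r[5] = 16  (first piece 2, then r[3]=11)
r[6] = 22  (first piece 3, then r[3]=11)
r[7] = 26
r[8] = 28  (first piece 1, then r[7]=26)
r[9] = 33  (first piece 3, then r[6]=22)
Maximum revenue is $33.
Now minimize piece count subject to staying optimal: for each k, pieces[k] = 1 + min over i with p[i]+r[k−i]=r[k] of pieces[k−i].
pieces[6] = 2
pieces[7] = 1
pieces[8] = 2
pieces[9] = 3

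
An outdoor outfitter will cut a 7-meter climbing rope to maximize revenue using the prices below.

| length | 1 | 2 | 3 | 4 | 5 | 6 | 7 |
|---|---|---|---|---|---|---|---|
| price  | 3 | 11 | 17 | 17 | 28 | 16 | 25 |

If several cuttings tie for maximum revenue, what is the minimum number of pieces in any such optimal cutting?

Build r[k] bottom-up: r[k] = max over allowed piece i of (p[i] + r[k−i]).
r[1] = 3
r[2] = max(3+3, 11+0) = 11
r[3] = max(3+11, 11+3, 17+0) = 17
r[4] = max(3+17, 11+11, 17+3, 17+0) = 22
r[5] = max(3+22, 11+17, 17+11, 17+3, 28+0) = 28
r[6] = max(3+28, 11+22, 17+17, 17+11, 28+3, 16+0) = 34
r[7] = max(3+34, 11+28, 17+22, …, 16+3, 25+0) = 39
Maximum revenue is €39.
Now minimize piece count subject to staying optimal: for each k, pieces[k] = 1 + min over i with p[i]+r[k−i]=r[k] of pieces[k−i].
pieces[4] = 2
pieces[5] = 1
pieces[6] = 2
pieces[7] = 2

2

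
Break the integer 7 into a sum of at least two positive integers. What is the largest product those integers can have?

Let g[k] be the best product for length k (with at least one cut). For each first piece i, the rest contributes max(k−i, g[k−i]).
Small cases: g[2]=1.
g[3] = max(1×2, 2×1) = 2
g[4] = max(1×3, 2×2, 3×1) = 4
g[5] = max(1×4, 2×3, 3×2, 4×1) = 6
g[6] = max(1×6, 2×4, 3×3, 4×2, 5×1) = 9
g[7] = max(1×9, 2×6, 3×4, 4×3, 5×2, 6×1) = 12
One optimal split: 3 + 2 + 2; product 3×2×2 = 12.

12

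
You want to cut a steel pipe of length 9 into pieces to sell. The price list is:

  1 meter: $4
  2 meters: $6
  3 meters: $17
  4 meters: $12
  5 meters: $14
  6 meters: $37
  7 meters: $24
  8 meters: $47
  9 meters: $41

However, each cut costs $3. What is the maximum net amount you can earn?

Let net[k] be the best obtainable value from length k. For each k, try every first piece i and keep the best of price[i] + net[k−i] minus the 3 cut fee when i<k.
net[1] = 4
net[2] = 6
net[3] = 17
net[4] = 18  (first piece 1, then net[3]=17)
net[5] = 20  (first piece 2, then net[3]=17)
net[6] = 37
net[7] = 38  (first piece 1, then net[6]=37)
net[8] = 47
net[9] = 51  (first piece 3, then net[6]=37)
One optimal plan: pieces 6 + 3 (1 cut) → $54 − $3 = $51.

51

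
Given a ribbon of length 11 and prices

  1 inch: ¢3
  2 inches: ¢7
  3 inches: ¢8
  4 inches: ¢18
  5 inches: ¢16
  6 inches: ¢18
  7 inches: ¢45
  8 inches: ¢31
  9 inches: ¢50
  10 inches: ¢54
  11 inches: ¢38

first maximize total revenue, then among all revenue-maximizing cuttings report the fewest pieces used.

Build r[k] bottom-up: r[k] = max over allowed piece i of (p[i] + r[k−i]).
r[1] = 3
r[2] = 7
r[3] = 10  (first piece 1, then r[2]=7)
r[4] = 18
r[5] = 21  (first piece 1, then r[4]=18)
r[6] = 25  (first piece 2, then r[4]=18)
r[7] = 45
r[8] = 48  (first piece 1, then r[7]=45)
r[9] = 52  (first piece 2, then r[7]=45)
r[10] = 55  (first piece 1, then r[9]=52)
r[11] = 63  (first piece 4, then r[7]=45)
Maximum revenue is ¢63.
Now minimize piece count subject to staying optimal: for each k, pieces[k] = 1 + min over i with p[i]+r[k−i]=r[k] of pieces[k−i].
pieces[8] = 2
pieces[9] = 2
pieces[10] = 3
pieces[11] = 2

2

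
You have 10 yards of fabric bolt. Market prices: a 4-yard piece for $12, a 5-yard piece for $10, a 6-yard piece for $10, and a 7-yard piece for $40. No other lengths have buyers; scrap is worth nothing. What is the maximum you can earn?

40

Consider every possible first cut. f[k] is the best of p[i]+f[k−i] over all sellable i≤k.
f[1] = 0
f[2] = 0
f[3] = 0
f[4] = 12
f[5] = 12
f[6] = 12
f[7] = 40
f[8] = 40
f[9] = 40
f[10] = 40
One optimal cutting: pieces 7 with 3 yards of scrap → $40.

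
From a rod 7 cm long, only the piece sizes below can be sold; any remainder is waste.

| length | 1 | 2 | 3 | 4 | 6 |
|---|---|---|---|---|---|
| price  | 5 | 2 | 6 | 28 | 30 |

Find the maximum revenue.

Build r[k] bottom-up: r[k] = max over allowed piece i of (p[i] + r[k−i]).
r[1] = 5
r[2] = max(5+5, 2+0) = 10
r[3] = max(5+10, 2+5, 6+0) = 15
r[4] = max(5+15, 2+10, 6+5, 28+0) = 28
r[5] = max(5+28, 2+15, 6+10, 28+5) = 33
r[6] = max(5+33, 2+28, 6+15, 28+10, 30+0) = 38
r[7] = max(5+38, 2+33, 6+28, 28+15, 30+5) = 43
One optimal cutting: 4 + 1 + 1 + 1 → €43.

43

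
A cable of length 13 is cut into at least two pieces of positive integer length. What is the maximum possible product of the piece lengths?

108

Let g[k] be the best product for length k (with at least one cut). For each first piece i, the rest contributes max(k−i, g[k−i]).
g[2] = 1×max(1,0) = 1×1 = 1
g[3] = max(1×2, 2×1) = 2
g[4] = max(1×3, 2×2, 3×1) = 4
g[5] = max(1×4, 2×3, 3×2, 4×1) = 6
g[6] = max(1×6, 2×4, 3×3, 4×2, 5×1) = 9
g[7] = max(1×9, 2×6, 3×4, 4×3, 5×2, 6×1) = 12
g[8] = max(1×12, 2×9, 3×6, …, 6×2, 7×1) = 18
g[9] = max(1×18, 2×12, 3×9, …, 7×2, 8×1) = 27
g[10] = max(1×27, 2×18, 3×12, …, 8×2, 9×1) = 36
g[11] = max(1×36, 2×27, 3×18, …, 9×2, 10×1) = 54
g[12] = max(1×54, 2×36, 3×27, …, 10×2, 11×1) = 81
g[13] = max(1×81, 2×54, 3×36, …, 11×2, 12×1) = 108
One optimal split: 3 + 3 + 3 + 2 + 2; product 3×3×3×2×2 = 108.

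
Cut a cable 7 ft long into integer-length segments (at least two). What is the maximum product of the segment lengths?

12

Define f[k] = max over 1≤i<k of i · max(k−i, f[k−i]); the inner max lets the remainder stay uncut if that's better.
Small cases: f[2]=1.
f[3] = max(1*2, 2*1) = 2
f[4] = max(1*3, 2*2, 3*1) = 4
f[5] = max(1*4, 2*3, 3*2, 4*1) = 6
f[6] = max(1*6, 2*4, 3*3, 4*2, 5*1) = 9
f[7] = max(1*9, 2*6, 3*4, 4*3, 5*2, 6*1) = 12
One optimal split: 3 + 2 + 2; product 3*2*2 = 12.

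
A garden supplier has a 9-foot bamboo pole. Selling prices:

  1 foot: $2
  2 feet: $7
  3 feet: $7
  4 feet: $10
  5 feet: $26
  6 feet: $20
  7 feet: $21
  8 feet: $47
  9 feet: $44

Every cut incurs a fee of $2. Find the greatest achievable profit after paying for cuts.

Let r[k] be the best obtainable value from length k. For each k, try every first piece i and keep the best of price[i] + r[k−i] minus the 2 cut fee when i<k.
r[1] = 2
r[2] = max(2+2-2, 7+0) = 7
r[3] = max(2+7-2, 7+2-2, 7+0) = 7
r[4] = max(2+7-2, 7+7-2, 7+2-2, 10+0) = 12
r[5] = max(2+12-2, 7+7-2, 7+7-2, 10+2-2, 26+0) = 26
r[6] = max(2+26-2, 7+12-2, 7+7-2, 10+7-2, 26+2-2, 20+0) = 26
r[7] = max(2+26-2, 7+26-2, 7+12-2, …, 20+2-2, 21+0) = 31
r[8] = max(2+31-2, 7+26-2, 7+26-2, …, 21+2-2, 47+0) = 47
r[9] = max(2+47-2, 7+31-2, 7+26-2, …, 47+2-2, 44+0) = 47
One optimal plan: pieces 8 + 1 (1 cut) → $49 − $2 = $47.

47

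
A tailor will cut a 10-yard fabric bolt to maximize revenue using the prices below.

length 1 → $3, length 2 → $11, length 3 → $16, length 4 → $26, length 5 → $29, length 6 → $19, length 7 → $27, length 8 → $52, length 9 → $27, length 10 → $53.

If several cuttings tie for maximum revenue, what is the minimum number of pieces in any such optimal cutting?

2

Build r[k] bottom-up: r[k] = max over allowed piece i of (p[i] + r[k−i]).
r[1] = 3
r[2] = max(3+3, 11+0) = 11
r[3] = max(3+11, 11+3, 16+0) = 16
r[4] = max(3+16, 11+11, 16+3, 26+0) = 26
r[5] = max(3+26, 11+16, 16+11, 26+3, 29+0) = 29
r[6] = max(3+29, 11+26, 16+16, 26+11, 29+3, 19+0) = 37
r[7] = max(3+37, 11+29, 16+26, …, 19+3, 27+0) = 42
r[8] = max(3+42, 11+37, 16+29, …, 27+3, 52+0) = 52
r[9] = max(3+52, 11+42, 16+37, …, 52+3, 27+0) = 55
r[10] = max(3+55, 11+52, 16+42, …, 27+3, 53+0) = 63
Maximum revenue is $63.
Now minimize piece count subject to staying optimal: for each k, pieces[k] = 1 + min over i with p[i]+r[k−i]=r[k] of pieces[k−i].
pieces[7] = 2
pieces[8] = 1
pieces[9] = 2
pieces[10] = 2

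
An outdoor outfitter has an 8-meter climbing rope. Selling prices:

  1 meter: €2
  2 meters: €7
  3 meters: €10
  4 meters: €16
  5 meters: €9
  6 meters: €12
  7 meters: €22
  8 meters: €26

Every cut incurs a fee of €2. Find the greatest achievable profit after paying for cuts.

Let r[k] be the best obtainable value from length k. For each k, try every first piece i and keep the best of price[i] + r[k−i] minus the 2 cut fee when i<k.
r[1] = 2
r[2] = max(2+2-2, 7+0) = 7
r[3] = max(2+7-2, 7+2-2, 10+0) = 10
r[4] = max(2+10-2, 7+7-2, 10+2-2, 16+0) = 16
r[5] = max(2+16-2, 7+10-2, 10+7-2, 16+2-2, 9+0) = 16
r[6] = max(2+16-2, 7+16-2, 10+10-2, 16+7-2, 9+2-2, 12+0) = 21
r[7] = max(2+21-2, 7+16-2, 10+16-2, …, 12+2-2, 22+0) = 24
r[8] = max(2+24-2, 7+21-2, 10+16-2, …, 22+2-2, 26+0) = 30
One optimal plan: pieces 4 + 4 (1 cut) → €32 − €2 = €30.

30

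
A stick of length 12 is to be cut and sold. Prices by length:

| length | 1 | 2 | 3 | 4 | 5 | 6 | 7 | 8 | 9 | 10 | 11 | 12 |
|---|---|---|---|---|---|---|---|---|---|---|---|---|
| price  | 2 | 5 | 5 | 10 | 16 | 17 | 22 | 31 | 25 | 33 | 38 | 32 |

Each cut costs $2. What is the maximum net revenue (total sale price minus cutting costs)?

39

Consider every possible first cut. v[k] is the best of p[i]+v[k−i] over all sellable i≤k, charging 2 whenever i<k.
v[1] = 2
v[2] = 5
v[3] = 5  (first piece 1, then v[2]=5)
v[4] = 10
v[5] = 16
v[6] = 17
v[7] = 22
v[8] = 31
v[9] = 31  (first piece 1, then v[8]=31)
v[10] = 34  (first piece 2, then v[8]=31)
v[11] = 38
v[12] = 39  (first piece 4, then v[8]=31)
One optimal plan: pieces 8 + 4 (1 cut) → $41 − $2 = $39.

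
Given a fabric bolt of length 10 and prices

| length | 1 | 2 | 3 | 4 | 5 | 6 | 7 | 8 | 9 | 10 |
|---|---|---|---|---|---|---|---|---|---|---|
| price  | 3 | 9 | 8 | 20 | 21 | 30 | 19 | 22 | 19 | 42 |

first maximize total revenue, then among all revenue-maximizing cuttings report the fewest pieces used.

2

Consider every possible first cut. r[k] is the best of p[i]+r[k−i] over all sellable i≤k.
r[1] = 3
r[2] = max(3+3, 9+0) = 9
r[3] = max(3+9, 9+3, 8+0) = 12
r[4] = max(3+12, 9+9, 8+3, 20+0) = 20
r[5] = max(3+20, 9+12, 8+9, 20+3, 21+0) = 23
r[6] = max(3+23, 9+20, 8+12, 20+9, 21+3, 30+0) = 30
r[7] = max(3+30, 9+23, 8+20, …, 30+3, 19+0) = 33
r[8] = max(3+33, 9+30, 8+23, …, 19+3, 22+0) = 40
r[9] = max(3+40, 9+33, 8+30, …, 22+3, 19+0) = 43
r[10] = max(3+43, 9+40, 8+33, …, 19+3, 42+0) = 50
Maximum revenue is $50.
Now minimize piece count subject to staying optimal: for each k, pieces[k] = 1 + min over i with p[i]+r[k−i]=r[k] of pieces[k−i].
pieces[7] = 2
pieces[8] = 2
pieces[9] = 3
pieces[10] = 2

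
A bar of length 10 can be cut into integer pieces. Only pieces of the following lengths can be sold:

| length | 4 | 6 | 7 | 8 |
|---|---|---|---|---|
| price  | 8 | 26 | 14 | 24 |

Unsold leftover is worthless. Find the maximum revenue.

34

Consider every possible first cut. best[k] is the best of p[i]+best[k−i] over all sellable i≤k.
best[1] = 0
best[2] = 0
best[3] = 0
best[4] = 8
best[5] = 8
best[6] = 26
best[7] = 26
best[8] = 26
best[9] = 26
best[10] = 34  (first piece 4, then best[6]=26)
One optimal cutting: 6 + 4 → $34.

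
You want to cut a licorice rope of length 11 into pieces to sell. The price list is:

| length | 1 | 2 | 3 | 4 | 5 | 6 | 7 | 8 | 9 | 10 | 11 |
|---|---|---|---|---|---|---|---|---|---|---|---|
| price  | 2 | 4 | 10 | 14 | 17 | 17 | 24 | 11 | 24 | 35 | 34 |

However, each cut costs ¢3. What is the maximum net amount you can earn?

35

Let v[k] be the best obtainable value from length k. For each k, try every first piece i and keep the best of price[i] + v[k−i] minus the 3 cut fee when i<k.
v[1] = 2
v[2] = max(2+2-3, 4+0) = 4
v[3] = max(2+4-3, 4+2-3, 10+0) = 10
v[4] = max(2+10-3, 4+4-3, 10+2-3, 14+0) = 14
v[5] = max(2+14-3, 4+10-3, 10+4-3, 14+2-3, 17+0) = 17
v[6] = max(2+17-3, 4+14-3, 10+10-3, 14+4-3, 17+2-3, 17+0) = 17
v[7] = max(2+17-3, 4+17-3, 10+14-3, …, 17+2-3, 24+0) = 24
v[8] = max(2+24-3, 4+17-3, 10+17-3, …, 24+2-3, 11+0) = 25
v[9] = max(2+25-3, 4+24-3, 10+17-3, …, 11+2-3, 24+0) = 28
v[10] = max(2+28-3, 4+25-3, 10+24-3, …, 24+2-3, 35+0) = 35
v[11] = max(2+35-3, 4+28-3, 10+25-3, …, 35+2-3, 34+0) = 35
One optimal plan: pieces 7 + 4 (1 cut) → ¢38 − ¢3 = ¢35.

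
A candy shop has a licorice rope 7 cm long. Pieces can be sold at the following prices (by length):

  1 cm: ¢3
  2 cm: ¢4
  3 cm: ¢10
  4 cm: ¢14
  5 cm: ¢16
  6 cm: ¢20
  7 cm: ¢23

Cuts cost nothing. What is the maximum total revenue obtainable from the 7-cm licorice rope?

24

Let v[k] be the best obtainable value from length k. For each k, try every first piece i and keep the best of price[i] + v[k−i].
v[1] = 3
v[2] = 6  (first piece 1, then v[1]=3)
v[3] = 10
v[4] = 14
v[5] = 17  (first piece 1, then v[4]=14)
v[6] = 20  (first piece 1, then v[5]=17)
v[7] = 24  (first piece 3, then v[4]=14)
One optimal cutting: 4 + 3 → ¢14 + ¢10 = ¢24.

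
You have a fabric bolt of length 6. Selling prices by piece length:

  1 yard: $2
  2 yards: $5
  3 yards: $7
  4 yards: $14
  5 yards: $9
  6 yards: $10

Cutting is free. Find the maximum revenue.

19

Build R[k] bottom-up: R[k] = max over allowed piece i of (p[i] + R[k−i]).
R[1] = 2
R[2] = max(2+2, 5+0) = 5
R[3] = max(2+5, 5+2, 7+0) = 7
R[4] = max(2+7, 5+5, 7+2, 14+0) = 14
R[5] = max(2+14, 5+7, 7+5, 14+2, 9+0) = 16
R[6] = max(2+16, 5+14, 7+7, 14+5, 9+2, 10+0) = 19
One optimal cutting: 4 + 2 → $14 + $5 = $19.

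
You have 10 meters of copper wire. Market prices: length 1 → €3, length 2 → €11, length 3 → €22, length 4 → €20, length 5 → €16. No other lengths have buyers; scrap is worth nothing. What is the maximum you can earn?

Build r[k] bottom-up: r[k] = max over allowed piece i of (p[i] + r[k−i]).
r[1] = 3
r[2] = max(3+3, 11+0) = 11
r[3] = max(3+11, 11+3, 22+0) = 22
r[4] = max(3+22, 11+11, 22+3, 20+0) = 25
r[5] = max(3+25, 11+22, 22+11, 20+3, 16+0) = 33
r[6] = max(3+33, 11+25, 22+22, 20+11, 16+3) = 44
r[7] = max(3+44, 11+33, 22+25, 20+22, 16+11) = 47
r[8] = max(3+47, 11+44, 22+33, 20+25, 16+22) = 55
r[9] = max(3+55, 11+47, 22+44, 20+33, 16+25) = 66
r[10] = max(3+66, 11+55, 22+47, 20+44, 16+33) = 69
One optimal cutting: 3 + 3 + 3 + 1 → €69.

69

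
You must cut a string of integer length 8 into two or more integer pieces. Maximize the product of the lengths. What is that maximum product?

18

Fill f[k] for k=2..8: at each k try every first piece i and multiply by the better of (k−i) uncut or f[k−i].
Small cases: f[2]=1, f[3]=2.
f[4] = 2*max(2,1) = 2*2 = 4
f[5] = 2*max(3,2) = 2*3 = 6
f[6] = 3*max(3,2) = 3*3 = 9
f[7] = 2*max(5,6) = 2*6 = 12
f[8] = 2*max(6,9) = 2*9 = 18
One optimal split: 3 + 3 + 2; product 3*3*2 = 18.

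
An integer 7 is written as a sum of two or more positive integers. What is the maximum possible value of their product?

12

Fill f[k] for k=2..7: at each k try every first piece i and multiply by the better of (k−i) uncut or f[k−i].
f[2] = 1·max(1,0) = 1·1 = 1
f[3] = max(1·2, 2·1) = 2
f[4] = max(1·3, 2·2, 3·1) = 4
f[5] = max(1·4, 2·3, 3·2, 4·1) = 6
f[6] = max(1·6, 2·4, 3·3, 4·2, 5·1) = 9
f[7] = max(1·9, 2·6, 3·4, 4·3, 5·2, 6·1) = 12
One optimal split: 3 + 2 + 2; product 3·2·2 = 12.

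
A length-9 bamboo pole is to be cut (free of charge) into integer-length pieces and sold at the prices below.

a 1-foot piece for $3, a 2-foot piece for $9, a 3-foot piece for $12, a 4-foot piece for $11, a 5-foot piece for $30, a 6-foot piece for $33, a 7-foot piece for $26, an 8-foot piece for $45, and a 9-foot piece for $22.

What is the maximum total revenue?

Consider every possible first cut. best[k] is the best of p[i]+best[k−i] over all sellable i≤k.
best[1] = 3
best[2] = 9
best[3] = 12  (first piece 1, then best[2]=9)
best[4] = 18  (first piece 2, then best[2]=9)
best[5] = 30
best[6] = 33  (first piece 1, then best[5]=30)
best[7] = 39  (first piece 2, then best[5]=30)
best[8] = 45
best[9] = 48  (first piece 1, then best[8]=45)
One optimal cutting: 8 + 1 → $45 + $3 = $48.

48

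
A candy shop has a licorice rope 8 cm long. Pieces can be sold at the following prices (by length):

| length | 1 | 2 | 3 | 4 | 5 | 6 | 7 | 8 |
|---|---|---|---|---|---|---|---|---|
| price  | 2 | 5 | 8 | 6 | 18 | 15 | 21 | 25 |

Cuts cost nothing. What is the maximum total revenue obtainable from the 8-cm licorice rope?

Consider every possible first cut. best[k] is the best of p[i]+best[k−i] over all sellable i≤k.
best[1] = 2
best[2] = max(2+2, 5+0) = 5
best[3] = max(2+5, 5+2, 8+0) = 8
best[4] = max(2+8, 5+5, 8+2, 6+0) = 10
best[5] = max(2+10, 5+8, 8+5, 6+2, 18+0) = 18
best[6] = max(2+18, 5+10, 8+8, 6+5, 18+2, 15+0) = 20
best[7] = max(2+20, 5+18, 8+10, …, 15+2, 21+0) = 23
best[8] = max(2+23, 5+20, 8+18, …, 21+2, 25+0) = 26
One optimal cutting: 5 + 3 → ¢18 + ¢8 = ¢26.

26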